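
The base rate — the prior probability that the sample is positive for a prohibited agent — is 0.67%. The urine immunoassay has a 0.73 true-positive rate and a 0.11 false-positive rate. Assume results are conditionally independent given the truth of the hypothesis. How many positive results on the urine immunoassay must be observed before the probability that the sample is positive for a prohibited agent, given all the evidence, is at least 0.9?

Prior odds: 0.0067 ÷ 0.9933 = 67/9933.
Likelihood ratio of a positive result = 0.73/0.11 = 73/11.
Target posterior odds = 0.9/0.1 = 9.
Need (67/9933) × (73/11)ⁿ ≥ 9, i.e. (73/11)ⁿ ≥ 89397/67.
(73/11)³ = 389017/1331 falls short of 89397/67 but (73/11)⁴ = 28398241/14641 reaches it, so n = 4.

4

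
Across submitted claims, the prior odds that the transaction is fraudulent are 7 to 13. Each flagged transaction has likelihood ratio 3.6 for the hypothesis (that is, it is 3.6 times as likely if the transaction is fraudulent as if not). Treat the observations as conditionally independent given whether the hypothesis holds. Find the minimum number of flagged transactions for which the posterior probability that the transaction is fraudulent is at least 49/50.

4

Prior odds = 7/13.
Likelihood ratio per flagged transaction = 3.6.
Target odds: 0.98 ÷ 0.02 = 49.
Need (7/13) × 3.6ⁿ ≥ 49, i.e. 3.6ⁿ ≥ 91.
3.6³ = 46.656 falls short of 91 but 3.6⁴ = 167.9616 reaches it, so n = 4.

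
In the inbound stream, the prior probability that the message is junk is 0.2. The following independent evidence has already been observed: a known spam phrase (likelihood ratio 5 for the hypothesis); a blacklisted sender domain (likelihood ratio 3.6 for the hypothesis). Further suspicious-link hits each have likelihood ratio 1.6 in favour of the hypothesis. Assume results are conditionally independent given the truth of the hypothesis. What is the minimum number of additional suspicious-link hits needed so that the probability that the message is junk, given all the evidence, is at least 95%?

Prior odds = 0.2/0.8 = 0.25.
Combined Bayes factor of the evidence already in hand = 5 × 3.6 = 18.
Odds after that evidence = 0.25 × 18 = 4.5.
Target odds = 0.95/0.05 = 19.
Need 1.6ⁿ ≥ 19 ÷ 4.5 = 38/9.
1.6³ = 4.096 falls short of 38/9 but 1.6⁴ = 6.5536 reaches it, so n = 4.

4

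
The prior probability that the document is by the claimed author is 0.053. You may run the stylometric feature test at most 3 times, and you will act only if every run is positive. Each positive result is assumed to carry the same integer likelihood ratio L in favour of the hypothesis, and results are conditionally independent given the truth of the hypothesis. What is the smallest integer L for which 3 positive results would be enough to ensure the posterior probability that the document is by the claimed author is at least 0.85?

5

Prior odds = 0.053/0.947 = 53/947.
Target odds = 0.85/0.15 = 17/3.
Need L³ ≥ 17/3 ÷ (53/947) = 16099/159.
4³ = 64 < 16099/159 ≤ 125 = 5³, so L = 5.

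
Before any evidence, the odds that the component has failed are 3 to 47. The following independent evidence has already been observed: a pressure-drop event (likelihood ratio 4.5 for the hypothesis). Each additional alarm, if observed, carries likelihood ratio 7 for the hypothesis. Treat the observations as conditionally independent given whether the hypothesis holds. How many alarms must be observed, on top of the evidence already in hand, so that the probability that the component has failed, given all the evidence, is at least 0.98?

Prior odds = 3/47.
Bayes factor of the evidence already in hand = 4.5.
Odds after that evidence = (3/47) × 4.5 = 27/94.
Target odds = 0.98/0.02 = 49.
Need 7ⁿ ≥ 49 ÷ (27/94) = 4606/27.
7² = 49 falls short of 4606/27 but 7³ = 343 reaches it, so n = 3.

3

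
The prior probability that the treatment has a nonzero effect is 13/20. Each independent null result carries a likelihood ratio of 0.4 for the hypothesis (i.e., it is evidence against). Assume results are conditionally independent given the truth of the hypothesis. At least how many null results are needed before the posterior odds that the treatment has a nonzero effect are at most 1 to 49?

5

Prior odds = 0.65/0.35 = 13/7.
Likelihood ratio per null result = 0.4.
Target odds = 1/49.
Need (13/7) × 0.4ⁿ ≤ 1/49, i.e. 0.4ⁿ ≤ 1/91.
0.4⁴ = 0.0256 is still above 1/91 but 0.4⁵ = 0.01024 is at or below it, so n = 5.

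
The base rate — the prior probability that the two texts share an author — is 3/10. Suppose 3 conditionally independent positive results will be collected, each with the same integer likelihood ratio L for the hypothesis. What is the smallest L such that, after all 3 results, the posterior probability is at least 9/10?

Prior odds = 0.3/0.7 = 3/7.
Target odds = 0.9/0.1 = 9.
Need L³ ≥ 9 ÷ (3/7) = 21.
2³ = 8 < 21 ≤ 27 = 3³, so L = 3.

3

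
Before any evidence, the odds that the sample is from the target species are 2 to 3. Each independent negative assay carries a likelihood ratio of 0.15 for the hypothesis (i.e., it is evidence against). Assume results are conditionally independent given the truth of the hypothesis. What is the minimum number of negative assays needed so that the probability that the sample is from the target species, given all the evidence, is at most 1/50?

Prior odds = 2/3.
Likelihood ratio per negative assay = 0.15.
Target odds: 0.02 ÷ 0.98 = 1/49.
Need (2/3) × 0.15ⁿ ≤ 1/49, i.e. 0.15ⁿ ≤ 3/98.
0.15¹ = 0.15 is still above 3/98 but 0.15² = 0.0225 is at or below it, so n = 2.

2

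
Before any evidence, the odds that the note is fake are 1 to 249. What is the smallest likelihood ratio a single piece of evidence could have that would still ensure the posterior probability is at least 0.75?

Prior odds = 1/249.
Target odds = 0.75/0.25 = 3.
Required Bayes factor = 3 ÷ (1/249) = 747.

747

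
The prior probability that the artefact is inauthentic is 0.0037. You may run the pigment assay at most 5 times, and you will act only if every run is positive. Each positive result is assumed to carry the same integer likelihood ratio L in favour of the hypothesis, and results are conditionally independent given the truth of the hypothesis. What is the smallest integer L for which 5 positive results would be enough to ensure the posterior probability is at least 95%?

Prior odds = 0.0037/0.9963 = 37/9963.
Target odds = 0.95/0.05 = 19.
Need L⁵ ≥ 19 ÷ (37/9963) = 189297/37.
5⁵ = 3125 < 189297/37 ≤ 7776 = 6⁵, so L = 6.

6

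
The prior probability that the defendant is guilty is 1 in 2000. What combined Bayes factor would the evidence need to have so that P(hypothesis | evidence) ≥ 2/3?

Prior odds = 0.0005/0.9995 = 1/1999.
Target odds = (2/3)/(1/3) = 2.
Required Bayes factor = 2 ÷ (1/1999) = 3998.

3998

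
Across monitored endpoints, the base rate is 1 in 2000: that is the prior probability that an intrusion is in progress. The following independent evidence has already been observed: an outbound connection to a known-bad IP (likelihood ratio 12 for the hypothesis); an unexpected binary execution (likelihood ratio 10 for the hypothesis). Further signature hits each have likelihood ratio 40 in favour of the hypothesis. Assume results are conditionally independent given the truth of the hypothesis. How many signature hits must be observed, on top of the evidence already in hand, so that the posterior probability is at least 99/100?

Prior odds = 0.0005/0.9995 = 1/1999.
Combined Bayes factor of the evidence already in hand = 12 × 10 = 120.
Odds after that evidence = (1/1999) × 120 = 120/1999.
Target odds = 0.99/0.01 = 99.
Need 40ⁿ ≥ 99 ÷ (120/1999) = 1649.175.
40² = 1600 falls short of 1649.175 but 40³ = 64000 reaches it, so n = 3.

3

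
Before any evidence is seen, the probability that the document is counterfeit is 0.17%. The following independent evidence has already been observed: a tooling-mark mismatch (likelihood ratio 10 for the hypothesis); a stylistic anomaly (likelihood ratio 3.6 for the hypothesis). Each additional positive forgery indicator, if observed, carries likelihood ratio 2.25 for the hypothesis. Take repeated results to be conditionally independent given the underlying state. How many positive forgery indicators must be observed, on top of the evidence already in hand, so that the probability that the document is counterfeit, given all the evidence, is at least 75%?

5

Prior odds = 0.0017/0.9983 = 17/9983.
Combined Bayes factor of the evidence already in hand = 10 × 3.6 = 36.
Odds after that evidence = (17/9983) × 36 = 612/9983.
Target odds = 0.75/0.25 = 3.
Need 2.25ⁿ ≥ 3 ÷ (612/9983) = 9983/204.
2.25⁴ = 25.62890625 falls short of 9983/204 but 2.25⁵ = 59049/1024 reaches it, so n = 5.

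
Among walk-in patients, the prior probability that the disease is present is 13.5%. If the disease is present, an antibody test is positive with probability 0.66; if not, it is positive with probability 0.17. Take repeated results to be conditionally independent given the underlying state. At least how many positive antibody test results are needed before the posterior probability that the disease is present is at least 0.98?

Prior odds: 0.135 ÷ 0.865 = 27/173.
Likelihood ratio of a positive = 0.66/0.17 = 66/17.
Target odds: 0.98 ÷ 0.02 = 49.
Require (66/17)ⁿ ≥ 49 ÷ (27/173) = 8477/27.
(66/17)⁴ = 18974736/83521 falls short of 8477/27 but (66/17)⁵ ≈882.013 reaches it, so n = 5.

5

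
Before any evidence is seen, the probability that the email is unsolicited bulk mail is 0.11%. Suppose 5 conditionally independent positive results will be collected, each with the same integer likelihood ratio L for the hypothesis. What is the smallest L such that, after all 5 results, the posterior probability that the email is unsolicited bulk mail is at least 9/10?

Prior odds = 0.0011/0.9989 = 11/9989.
Target odds = 0.9/0.1 = 9.
Need L⁵ ≥ 9 ÷ (11/9989) = 89901/11.
6⁵ = 7776 < 89901/11 ≤ 16807 = 7⁵, so L = 7.

7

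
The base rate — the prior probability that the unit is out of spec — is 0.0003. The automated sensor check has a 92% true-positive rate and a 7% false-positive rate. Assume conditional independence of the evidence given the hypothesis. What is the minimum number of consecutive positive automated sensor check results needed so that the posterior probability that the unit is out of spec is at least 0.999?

6

Prior odds: 0.0003 ÷ 0.9997 = 3/9997.
Likelihood ratio of a positive result = 0.92/0.07 = 92/7.
Target odds: 0.999 ÷ 0.001 = 999.
Require (92/7)ⁿ ≥ 999 ÷ (3/9997) = 3329001.
(92/7)⁵ ≈392147 falls short of 3329001 but (92/7)⁶ ≈5.15393e+06 reaches it, so n = 6.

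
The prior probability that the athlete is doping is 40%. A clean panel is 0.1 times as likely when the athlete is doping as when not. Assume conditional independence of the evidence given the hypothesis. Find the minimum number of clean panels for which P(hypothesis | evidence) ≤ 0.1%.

3

Prior odds = 0.4/0.6 = 2/3.
Likelihood ratio per clean panel = 0.1.
Target odds: 0.001 ÷ 0.999 = 1/999.
Require 0.1ⁿ ≤ 1/999 ÷ (2/3) = 1/666.
0.1² = 0.01 is still above 1/666 but 0.1³ = 0.001 is at or below it, so n = 3.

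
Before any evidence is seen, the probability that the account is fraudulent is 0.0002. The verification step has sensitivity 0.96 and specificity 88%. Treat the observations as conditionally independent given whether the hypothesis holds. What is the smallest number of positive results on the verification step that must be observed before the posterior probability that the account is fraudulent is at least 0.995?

7

Prior odds = 0.0002/0.9998 = 1/4999.
False-positive rate = 1 − 0.88 = 0.12; likelihood ratio of a positive = 0.96/0.12 = 8.
Target odds: 0.995 ÷ 0.005 = 199.
Require 8ⁿ ≥ 199 ÷ (1/4999) = 994801.
8⁶ = 262144 falls short of 994801 but 8⁷ = 2097152 reaches it, so n = 7.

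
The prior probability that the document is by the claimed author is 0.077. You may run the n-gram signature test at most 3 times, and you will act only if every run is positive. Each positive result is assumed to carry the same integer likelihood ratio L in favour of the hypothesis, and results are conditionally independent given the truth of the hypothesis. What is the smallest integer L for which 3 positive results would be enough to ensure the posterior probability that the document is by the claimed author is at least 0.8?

4

Prior odds = 0.077/0.923 = 77/923.
Target odds = 0.8/0.2 = 4.
Need L³ ≥ 4 ÷ (77/923) = 3692/77.
3³ = 27 < 3692/77 ≤ 64 = 4³, so L = 4.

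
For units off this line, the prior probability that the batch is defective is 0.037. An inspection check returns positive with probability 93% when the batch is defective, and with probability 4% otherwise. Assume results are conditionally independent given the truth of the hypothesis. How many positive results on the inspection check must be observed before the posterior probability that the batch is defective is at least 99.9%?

Prior odds: 0.037 ÷ 0.963 = 37/963.
Likelihood ratio of a positive result = 0.93/0.04 = 23.25.
Target odds: 0.999 ÷ 0.001 = 999.
Need (37/963) × 23.25ⁿ ≥ 999, i.e. 23.25ⁿ ≥ 26001.
23.25³ = 804357/64 falls short of 26001 but 23.25⁴ = 74805201/256 reaches it, so n = 4.

4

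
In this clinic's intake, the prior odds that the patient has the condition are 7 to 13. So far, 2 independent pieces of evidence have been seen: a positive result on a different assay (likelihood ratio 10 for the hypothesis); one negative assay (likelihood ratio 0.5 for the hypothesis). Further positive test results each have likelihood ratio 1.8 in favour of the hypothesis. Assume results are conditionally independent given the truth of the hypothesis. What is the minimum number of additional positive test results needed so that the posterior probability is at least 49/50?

Prior odds = 7/13.
Combined Bayes factor of the evidence already in hand = 10 × 0.5 = 5.
Odds after that evidence = (7/13) × 5 = 35/13.
Target odds = 0.98/0.02 = 49.
Need 1.8ⁿ ≥ 49 ÷ (35/13) = 18.2.
1.8⁴ = 10.4976 falls short of 18.2 but 1.8⁵ = 18.89568 reaches it, so n = 5.

5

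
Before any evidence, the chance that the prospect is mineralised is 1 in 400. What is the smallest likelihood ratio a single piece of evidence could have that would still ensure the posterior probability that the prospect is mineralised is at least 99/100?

Prior odds = 0.0025/0.9975 = 1/399.
Target odds = 0.99/0.01 = 99.
Required Bayes factor = 99 ÷ (1/399) = 39501.

39501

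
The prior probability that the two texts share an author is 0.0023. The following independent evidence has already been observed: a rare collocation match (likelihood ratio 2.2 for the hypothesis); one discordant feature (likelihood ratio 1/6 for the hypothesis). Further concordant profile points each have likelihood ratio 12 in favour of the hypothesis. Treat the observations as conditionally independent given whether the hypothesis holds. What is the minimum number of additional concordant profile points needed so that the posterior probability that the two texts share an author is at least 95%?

Prior odds = 0.0023/0.9977 = 23/9977.
Combined Bayes factor of the evidence already in hand = 2.2 × (1/6) = 11/30.
Odds after that evidence = (23/9977) × 11/30 = 23/27210.
Target odds = 0.95/0.05 = 19.
Need 12ⁿ ≥ 19 ÷ (23/27210) = 516990/23.
12⁴ = 20736 falls short of 516990/23 but 12⁵ = 248832 reaches it, so n = 5.

5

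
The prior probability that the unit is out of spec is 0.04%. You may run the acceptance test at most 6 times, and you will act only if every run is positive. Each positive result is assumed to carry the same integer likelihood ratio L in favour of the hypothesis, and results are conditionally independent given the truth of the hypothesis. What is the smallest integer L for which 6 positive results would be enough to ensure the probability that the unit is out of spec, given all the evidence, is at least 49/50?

Prior odds = 0.0004/0.9996 = 1/2499.
Target odds = 0.98/0.02 = 49.
Need L⁶ ≥ 49 ÷ (1/2499) = 122451.
7⁶ = 117649 < 122451 ≤ 262144 = 8⁶, so L = 8.

8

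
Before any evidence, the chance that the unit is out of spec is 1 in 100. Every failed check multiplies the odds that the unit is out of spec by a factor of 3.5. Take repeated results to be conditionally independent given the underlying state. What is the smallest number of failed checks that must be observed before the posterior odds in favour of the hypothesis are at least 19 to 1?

Prior odds: 0.01 ÷ 0.99 = 1/99.
Likelihood ratio per failed check = 3.5.
Target odds = 19.
Require 3.5ⁿ ≥ 19 ÷ (1/99) = 1881.
3.5⁶ = 1838.265625 falls short of 1881 but 3.5⁷ = 823543/128 reaches it, so n = 7.

7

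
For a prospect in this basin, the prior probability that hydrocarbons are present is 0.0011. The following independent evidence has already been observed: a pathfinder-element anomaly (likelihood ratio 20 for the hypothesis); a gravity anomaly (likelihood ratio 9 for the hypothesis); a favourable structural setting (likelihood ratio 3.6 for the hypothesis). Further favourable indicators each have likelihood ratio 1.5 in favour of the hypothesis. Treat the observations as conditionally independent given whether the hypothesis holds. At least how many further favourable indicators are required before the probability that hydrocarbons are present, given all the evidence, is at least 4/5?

5

Prior odds = 0.0011/0.9989 = 11/9989.
Combined Bayes factor of the evidence already in hand = 20 × 9 × 3.6 = 648.
Odds after that evidence = (11/9989) × 648 = 7128/9989.
Target odds = 0.8/0.2 = 4.
Need 1.5ⁿ ≥ 4 ÷ (7128/9989) = 9989/1782.
1.5⁴ = 5.0625 falls short of 9989/1782 but 1.5⁵ = 7.59375 reaches it, so n = 5.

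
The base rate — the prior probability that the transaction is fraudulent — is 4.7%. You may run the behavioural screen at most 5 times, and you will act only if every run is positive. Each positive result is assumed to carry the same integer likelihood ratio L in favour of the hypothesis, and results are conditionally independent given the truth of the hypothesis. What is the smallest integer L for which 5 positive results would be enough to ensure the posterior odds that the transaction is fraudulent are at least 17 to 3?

3

Prior odds = 0.047/0.953 = 47/953.
Target odds = 17/3.
Need L⁵ ≥ 17/3 ÷ (47/953) = 16201/141.
2⁵ = 32 < 16201/141 ≤ 243 = 3⁵, so L = 3.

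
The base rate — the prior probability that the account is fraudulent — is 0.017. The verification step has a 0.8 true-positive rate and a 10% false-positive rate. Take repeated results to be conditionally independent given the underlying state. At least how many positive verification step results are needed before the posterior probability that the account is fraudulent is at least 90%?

Prior odds: 0.017 ÷ 0.983 = 17/983.
Likelihood ratio of a positive result = 0.8/0.1 = 8.
Target odds: 0.9 ÷ 0.1 = 9.
Need (17/983) × 8ⁿ ≥ 9, i.e. 8ⁿ ≥ 8847/17.
8³ = 512 falls short of 8847/17 but 8⁴ = 4096 reaches it, so n = 4.

4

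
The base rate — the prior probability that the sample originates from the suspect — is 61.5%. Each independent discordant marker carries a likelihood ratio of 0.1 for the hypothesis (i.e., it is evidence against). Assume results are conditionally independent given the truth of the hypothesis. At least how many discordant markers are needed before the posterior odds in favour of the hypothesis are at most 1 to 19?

2

Prior odds: 0.615 ÷ 0.385 = 123/77.
Likelihood ratio per discordant marker = 0.1.
Target odds = 1/19.
Need (123/77) × 0.1ⁿ ≤ 1/19, i.e. 0.1ⁿ ≤ 77/2337.
0.1¹ = 0.1 is still above 77/2337 but 0.1² = 0.01 is at or below it, so n = 2.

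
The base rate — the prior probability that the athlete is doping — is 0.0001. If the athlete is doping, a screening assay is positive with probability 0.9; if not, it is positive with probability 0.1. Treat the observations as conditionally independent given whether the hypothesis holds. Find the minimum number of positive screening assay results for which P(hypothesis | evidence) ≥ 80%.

5

Prior odds: 0.0001 ÷ 0.9999 = 1/9999.
Likelihood ratio of a positive = 0.9/0.1 = 9.
Target odds: 0.8 ÷ 0.2 = 4.
Require 9ⁿ ≥ 4 ÷ (1/9999) = 39996.
9⁴ = 6561 falls short of 39996 but 9⁵ = 59049 reaches it, so n = 5.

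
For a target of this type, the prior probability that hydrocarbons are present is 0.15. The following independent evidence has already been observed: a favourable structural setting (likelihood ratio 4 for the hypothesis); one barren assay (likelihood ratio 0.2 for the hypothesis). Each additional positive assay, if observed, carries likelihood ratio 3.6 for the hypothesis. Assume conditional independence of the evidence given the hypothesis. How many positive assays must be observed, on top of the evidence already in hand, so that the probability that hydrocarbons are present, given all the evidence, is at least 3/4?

Prior odds = 0.15/0.85 = 3/17.
Combined Bayes factor of the evidence already in hand = 4 × 0.2 = 0.8.
Odds after that evidence = (3/17) × 0.8 = 12/85.
Target odds = 0.75/0.25 = 3.
Need 3.6ⁿ ≥ 3 ÷ (12/85) = 21.25.
3.6² = 12.96 falls short of 21.25 but 3.6³ = 46.656 reaches it, so n = 3.

3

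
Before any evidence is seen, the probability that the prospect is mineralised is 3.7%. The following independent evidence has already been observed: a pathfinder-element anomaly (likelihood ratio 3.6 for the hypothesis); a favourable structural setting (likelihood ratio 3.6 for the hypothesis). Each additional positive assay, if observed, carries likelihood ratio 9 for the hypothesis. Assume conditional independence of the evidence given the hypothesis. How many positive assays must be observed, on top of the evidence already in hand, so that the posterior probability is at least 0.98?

Prior odds = 0.037/0.963 = 37/963.
Combined Bayes factor of the evidence already in hand = 3.6 × 3.6 = 12.96.
Odds after that evidence = (37/963) × 12.96 = 1332/2675.
Target odds = 0.98/0.02 = 49.
Need 9ⁿ ≥ 49 ÷ (1332/2675) = 131075/1332.
9² = 81 falls short of 131075/1332 but 9³ = 729 reaches it, so n = 3.

3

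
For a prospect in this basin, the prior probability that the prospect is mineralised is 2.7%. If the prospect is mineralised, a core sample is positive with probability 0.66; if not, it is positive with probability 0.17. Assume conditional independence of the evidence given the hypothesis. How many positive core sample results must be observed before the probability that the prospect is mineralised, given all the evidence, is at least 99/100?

Prior odds = 0.027/0.973 = 27/973.
Likelihood ratio of a positive = 0.66/0.17 = 66/17.
Target odds: 0.99 ÷ 0.01 = 99.
Need (27/973) × (66/17)ⁿ ≥ 99, i.e. (66/17)ⁿ ≥ 10703/3.
(66/17)⁶ ≈3424.29 falls short of 10703/3 but (66/17)⁷ ≈13294.3 reaches it, so n = 7.

7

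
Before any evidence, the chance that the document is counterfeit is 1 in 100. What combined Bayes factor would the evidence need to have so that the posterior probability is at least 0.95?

Prior odds = 0.01/0.99 = 1/99.
Target odds = 0.95/0.05 = 19.
Required Bayes factor = 19 ÷ (1/99) = 1881.

1881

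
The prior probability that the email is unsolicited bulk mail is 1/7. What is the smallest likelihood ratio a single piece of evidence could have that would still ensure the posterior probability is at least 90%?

54

Prior odds = (1/7)/(6/7) = 1/6.
Target odds = 0.9/0.1 = 9.
Required Bayes factor = 9 ÷ (1/6) = 54.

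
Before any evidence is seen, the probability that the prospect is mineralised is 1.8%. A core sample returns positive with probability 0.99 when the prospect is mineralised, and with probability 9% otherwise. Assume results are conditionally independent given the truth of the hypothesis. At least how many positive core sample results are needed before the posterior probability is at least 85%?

3

Prior odds: 0.018 ÷ 0.982 = 9/491.
Likelihood ratio of a positive result = 0.99/0.09 = 11.
Target posterior odds = 0.85/0.15 = 17/3.
Require 11ⁿ ≥ 17/3 ÷ (9/491) = 8347/27.
11² = 121 falls short of 8347/27 but 11³ = 1331 reaches it, so n = 3.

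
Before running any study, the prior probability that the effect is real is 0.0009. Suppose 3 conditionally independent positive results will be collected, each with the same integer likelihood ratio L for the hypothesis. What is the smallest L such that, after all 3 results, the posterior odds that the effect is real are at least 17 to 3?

Prior odds = 0.0009/0.9991 = 9/9991.
Target odds = 17/3.
Need L³ ≥ 17/3 ÷ (9/9991) = 169847/27.
18³ = 5832 < 169847/27 ≤ 6859 = 19³, so L = 19.

19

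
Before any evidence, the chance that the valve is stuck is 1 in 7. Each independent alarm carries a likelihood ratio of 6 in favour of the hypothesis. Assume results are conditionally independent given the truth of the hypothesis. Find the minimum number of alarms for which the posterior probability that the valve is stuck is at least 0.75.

2

Prior odds: (1/7) ÷ (6/7) = 1/6.
Likelihood ratio per alarm = 6.
Target posterior odds = 0.75/0.25 = 3.
Need (1/6) × 6ⁿ ≥ 3, i.e. 6ⁿ ≥ 18.
6¹ = 6 falls short of 18 but 6² = 36 reaches it, so n = 2.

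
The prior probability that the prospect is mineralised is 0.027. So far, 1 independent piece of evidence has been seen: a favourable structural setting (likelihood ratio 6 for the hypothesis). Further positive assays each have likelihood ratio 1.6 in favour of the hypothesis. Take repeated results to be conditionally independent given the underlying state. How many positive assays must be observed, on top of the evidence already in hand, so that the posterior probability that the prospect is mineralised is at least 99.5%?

Prior odds = 0.027/0.973 = 27/973.
Bayes factor of the evidence already in hand = 6.
Odds after that evidence = (27/973) × 6 = 162/973.
Target odds = 0.995/0.005 = 199.
Need 1.6ⁿ ≥ 199 ÷ (162/973) = 193627/162.
1.6¹⁵ ≈1152.92 falls short of 193627/162 but 1.6¹⁶ ≈1844.67 reaches it, so n = 16.

16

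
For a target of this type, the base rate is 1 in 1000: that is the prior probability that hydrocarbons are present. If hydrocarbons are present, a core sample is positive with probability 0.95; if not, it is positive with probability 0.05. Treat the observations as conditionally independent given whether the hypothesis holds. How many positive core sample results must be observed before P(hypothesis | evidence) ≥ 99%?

Prior odds: 0.001 ÷ 0.999 = 1/999.
Likelihood ratio of a positive = 0.95/0.05 = 19.
Target odds: 0.99 ÷ 0.01 = 99.
Require 19ⁿ ≥ 99 ÷ (1/999) = 98901.
19³ = 6859 falls short of 98901 but 19⁴ = 130321 reaches it, so n = 4.

4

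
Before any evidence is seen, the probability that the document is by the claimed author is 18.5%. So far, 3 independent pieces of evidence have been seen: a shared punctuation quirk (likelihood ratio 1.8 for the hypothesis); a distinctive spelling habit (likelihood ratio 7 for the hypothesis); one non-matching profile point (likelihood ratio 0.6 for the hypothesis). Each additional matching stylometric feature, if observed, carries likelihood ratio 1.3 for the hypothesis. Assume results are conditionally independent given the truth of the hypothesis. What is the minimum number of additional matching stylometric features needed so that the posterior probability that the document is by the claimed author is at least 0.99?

Prior odds = 0.185/0.815 = 37/163.
Combined Bayes factor of the evidence already in hand = 1.8 × 7 × 0.6 = 7.56.
Odds after that evidence = (37/163) × 7.56 = 6993/4075.
Target odds = 0.99/0.01 = 99.
Need 1.3ⁿ ≥ 99 ÷ (6993/4075) = 44825/777.
1.3¹⁵ ≈51.1859 falls short of 44825/777 but 1.3¹⁶ ≈66.5417 reaches it, so n = 16.

16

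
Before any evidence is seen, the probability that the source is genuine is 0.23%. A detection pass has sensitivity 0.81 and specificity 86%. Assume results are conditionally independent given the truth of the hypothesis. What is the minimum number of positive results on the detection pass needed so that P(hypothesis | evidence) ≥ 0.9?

Prior odds = 0.0023/0.9977 = 23/9977.
False-positive rate = 1 − 0.86 = 0.14; likelihood ratio of a positive = 0.81/0.14 = 81/14.
Target posterior odds = 0.9/0.1 = 9.
Need (23/9977) × (81/14)ⁿ ≥ 9, i.e. (81/14)ⁿ ≥ 89793/23.
(81/14)⁴ = 43046721/38416 falls short of 89793/23 but (81/14)⁵ ≈6483.13 reaches it, so n = 5.

5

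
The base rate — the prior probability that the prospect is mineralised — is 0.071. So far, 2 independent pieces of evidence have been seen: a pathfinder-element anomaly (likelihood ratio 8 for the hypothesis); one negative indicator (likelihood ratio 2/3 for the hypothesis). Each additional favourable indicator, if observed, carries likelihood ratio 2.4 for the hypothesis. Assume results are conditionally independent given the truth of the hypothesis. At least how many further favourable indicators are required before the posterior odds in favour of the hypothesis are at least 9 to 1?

Prior odds = 0.071/0.929 = 71/929.
Combined Bayes factor of the evidence already in hand = 8 × (2/3) = 16/3.
Odds after that evidence = (71/929) × 16/3 = 1136/2787.
Target odds = 9.
Need 2.4ⁿ ≥ 9 ÷ (1136/2787) = 25083/1136.
2.4³ = 13.824 falls short of 25083/1136 but 2.4⁴ = 33.1776 reaches it, so n = 4.

4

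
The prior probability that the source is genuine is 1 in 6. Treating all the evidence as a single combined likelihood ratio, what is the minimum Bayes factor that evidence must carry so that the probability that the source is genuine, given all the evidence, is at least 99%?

495

Prior odds = (1/6)/(5/6) = 0.2.
Target odds = 0.99/0.01 = 99.
Required Bayes factor = 99 ÷ 0.2 = 495.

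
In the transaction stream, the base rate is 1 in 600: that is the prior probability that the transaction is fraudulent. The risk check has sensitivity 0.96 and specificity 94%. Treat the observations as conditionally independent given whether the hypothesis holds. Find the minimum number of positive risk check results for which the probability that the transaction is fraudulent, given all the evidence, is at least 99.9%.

Prior odds: (1/600) ÷ (599/600) = 1/599.
False-positive rate = 1 − 0.94 = 0.06; likelihood ratio of a positive = 0.96/0.06 = 16.
Target odds: 0.999 ÷ 0.001 = 999.
Need (1/599) × 16ⁿ ≥ 999, i.e. 16ⁿ ≥ 598401.
16⁴ = 65536 falls short of 598401 but 16⁵ = 1048576 reaches it, so n = 5.

5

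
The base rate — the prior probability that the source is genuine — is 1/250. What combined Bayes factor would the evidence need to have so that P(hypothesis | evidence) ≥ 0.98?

Prior odds = 0.004/0.996 = 1/249.
Target odds = 0.98/0.02 = 49.
Required Bayes factor = 49 ÷ (1/249) = 12201.

12201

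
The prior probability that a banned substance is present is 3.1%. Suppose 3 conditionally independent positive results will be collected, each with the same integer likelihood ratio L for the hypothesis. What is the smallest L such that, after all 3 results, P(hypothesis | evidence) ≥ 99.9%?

32

Prior odds = 0.031/0.969 = 31/969.
Target odds = 0.999/0.001 = 999.
Need L³ ≥ 999 ÷ (31/969) = 968031/31.
31³ = 29791 < 968031/31 ≤ 32768 = 32³, so L = 32.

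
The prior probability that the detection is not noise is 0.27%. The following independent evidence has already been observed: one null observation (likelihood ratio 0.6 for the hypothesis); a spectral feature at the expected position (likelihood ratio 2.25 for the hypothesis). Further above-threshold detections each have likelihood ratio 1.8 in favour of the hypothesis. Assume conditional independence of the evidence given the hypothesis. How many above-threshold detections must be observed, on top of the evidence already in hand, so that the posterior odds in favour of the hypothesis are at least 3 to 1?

12

Prior odds = 0.0027/0.9973 = 27/9973.
Combined Bayes factor of the evidence already in hand = 0.6 × 2.25 = 1.35.
Odds after that evidence = (27/9973) × 1.35 = 729/199460.
Target odds = 3.
Need 1.8ⁿ ≥ 3 ÷ (729/199460) = 199460/243.
1.8¹¹ ≈642.684 falls short of 199460/243 but 1.8¹² ≈1156.83 reaches it, so n = 12.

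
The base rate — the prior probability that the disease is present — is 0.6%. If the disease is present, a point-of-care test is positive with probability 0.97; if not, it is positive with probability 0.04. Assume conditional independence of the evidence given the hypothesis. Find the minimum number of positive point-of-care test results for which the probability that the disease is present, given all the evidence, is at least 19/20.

3

Prior odds: 0.006 ÷ 0.994 = 3/497.
Likelihood ratio of a positive = 0.97/0.04 = 24.25.
Target posterior odds = 0.95/0.05 = 19.
Require 24.25ⁿ ≥ 19 ÷ (3/497) = 9443/3.
24.25² = 588.0625 falls short of 9443/3 but 24.25³ = 912673/64 reaches it, so n = 3.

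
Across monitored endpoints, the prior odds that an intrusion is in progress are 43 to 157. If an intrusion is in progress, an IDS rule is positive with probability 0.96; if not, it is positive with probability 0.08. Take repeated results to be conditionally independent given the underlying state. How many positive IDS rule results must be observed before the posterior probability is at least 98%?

3

Prior odds = 43/157.
Likelihood ratio of a positive = 0.96/0.08 = 12.
Target posterior odds = 0.98/0.02 = 49.
Require 12ⁿ ≥ 49 ÷ (43/157) = 7693/43.
12² = 144 falls short of 7693/43 but 12³ = 1728 reaches it, so n = 3.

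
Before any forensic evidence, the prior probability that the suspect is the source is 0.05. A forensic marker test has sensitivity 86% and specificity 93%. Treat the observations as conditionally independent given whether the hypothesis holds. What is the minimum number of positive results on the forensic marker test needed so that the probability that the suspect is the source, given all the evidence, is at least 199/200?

Prior odds = 0.05/0.95 = 1/19.
False-positive rate = 1 − 0.93 = 0.07; likelihood ratio of a positive = 0.86/0.07 = 86/7.
Target odds: 0.995 ÷ 0.005 = 199.
Require (86/7)ⁿ ≥ 199 ÷ (1/19) = 3781.
(86/7)³ = 636056/343 falls short of 3781 but (86/7)⁴ = 54700816/2401 reaches it, so n = 4.

4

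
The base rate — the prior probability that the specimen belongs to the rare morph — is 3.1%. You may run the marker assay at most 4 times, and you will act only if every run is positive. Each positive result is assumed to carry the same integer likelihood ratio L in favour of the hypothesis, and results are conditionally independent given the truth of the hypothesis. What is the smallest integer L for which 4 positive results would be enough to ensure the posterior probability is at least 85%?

4

Prior odds = 0.031/0.969 = 31/969.
Target odds = 0.85/0.15 = 17/3.
Need L⁴ ≥ 17/3 ÷ (31/969) = 5491/31.
3⁴ = 81 < 5491/31 ≤ 256 = 4⁴, so L = 4.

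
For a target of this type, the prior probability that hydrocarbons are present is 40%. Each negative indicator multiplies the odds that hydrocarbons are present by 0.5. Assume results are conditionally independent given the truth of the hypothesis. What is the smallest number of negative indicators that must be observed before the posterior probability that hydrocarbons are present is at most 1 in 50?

Prior odds = 0.4/0.6 = 2/3.
Likelihood ratio per negative indicator = 0.5.
Target posterior odds = 0.02/0.98 = 1/49.
Require 0.5ⁿ ≤ 1/49 ÷ (2/3) = 3/98.
0.5⁵ = 0.03125 is still above 3/98 but 0.5⁶ = 0.015625 is at or below it, so n = 6.

6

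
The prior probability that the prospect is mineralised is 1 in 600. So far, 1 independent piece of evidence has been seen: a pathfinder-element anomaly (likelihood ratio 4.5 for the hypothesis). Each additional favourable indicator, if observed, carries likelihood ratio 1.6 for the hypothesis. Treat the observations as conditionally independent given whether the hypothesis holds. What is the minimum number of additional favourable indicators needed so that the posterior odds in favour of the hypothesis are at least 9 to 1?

16

Prior odds = (1/600)/(599/600) = 1/599.
Bayes factor of the evidence already in hand = 4.5.
Odds after that evidence = (1/599) × 4.5 = 9/1198.
Target odds = 9.
Need 1.6ⁿ ≥ 9 ÷ (9/1198) = 1198.
1.6¹⁵ ≈1152.92 falls short of 1198 but 1.6¹⁶ ≈1844.67 reaches it, so n = 16.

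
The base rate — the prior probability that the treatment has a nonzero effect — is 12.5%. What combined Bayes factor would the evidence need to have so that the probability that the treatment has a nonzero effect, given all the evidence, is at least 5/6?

Prior odds = 0.125/0.875 = 1/7.
Target odds = (5/6)/(1/6) = 5.
Required Bayes factor = 5 ÷ (1/7) = 35.

35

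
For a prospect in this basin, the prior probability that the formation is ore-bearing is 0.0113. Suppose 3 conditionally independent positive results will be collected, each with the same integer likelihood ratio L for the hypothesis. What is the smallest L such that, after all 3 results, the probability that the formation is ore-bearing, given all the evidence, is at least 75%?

7

Prior odds = 0.0113/0.9887 = 113/9887.
Target odds = 0.75/0.25 = 3.
Need L³ ≥ 3 ÷ (113/9887) = 29661/113.
6³ = 216 < 29661/113 ≤ 343 = 7³, so L = 7.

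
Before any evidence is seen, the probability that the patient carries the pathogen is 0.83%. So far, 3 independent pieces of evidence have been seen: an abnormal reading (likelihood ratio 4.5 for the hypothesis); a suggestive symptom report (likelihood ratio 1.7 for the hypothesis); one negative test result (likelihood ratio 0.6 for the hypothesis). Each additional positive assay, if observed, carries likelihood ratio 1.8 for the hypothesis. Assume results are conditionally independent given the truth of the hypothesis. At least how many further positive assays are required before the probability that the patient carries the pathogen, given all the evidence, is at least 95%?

Prior odds = 0.0083/0.9917 = 83/9917.
Combined Bayes factor of the evidence already in hand = 4.5 × 1.7 × 0.6 = 4.59.
Odds after that evidence = (83/9917) × 4.59 = 38097/991700.
Target odds = 0.95/0.05 = 19.
Need 1.8ⁿ ≥ 19 ÷ (38097/991700) = 18842300/38097.
1.8¹⁰ ≈357.047 falls short of 18842300/38097 but 1.8¹¹ ≈642.684 reaches it, so n = 11.

11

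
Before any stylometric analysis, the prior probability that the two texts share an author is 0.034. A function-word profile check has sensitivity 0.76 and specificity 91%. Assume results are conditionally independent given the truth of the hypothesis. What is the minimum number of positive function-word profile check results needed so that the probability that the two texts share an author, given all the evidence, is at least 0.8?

3

Prior odds: 0.034 ÷ 0.966 = 17/483.
False-positive rate = 1 − 0.91 = 0.09; likelihood ratio of a positive = 0.76/0.09 = 76/9.
Target odds: 0.8 ÷ 0.2 = 4.
Require (76/9)ⁿ ≥ 4 ÷ (17/483) = 1932/17.
(76/9)² = 5776/81 falls short of 1932/17 but (76/9)³ = 438976/729 reaches it, so n = 3.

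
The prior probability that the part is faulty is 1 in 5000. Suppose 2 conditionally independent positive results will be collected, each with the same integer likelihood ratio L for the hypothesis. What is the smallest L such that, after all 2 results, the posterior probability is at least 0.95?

309

Prior odds = 0.0002/0.9998 = 1/4999.
Target odds = 0.95/0.05 = 19.
Need L² ≥ 19 ÷ (1/4999) = 94981.
308² = 94864 < 94981 ≤ 95481 = 309², so L = 309.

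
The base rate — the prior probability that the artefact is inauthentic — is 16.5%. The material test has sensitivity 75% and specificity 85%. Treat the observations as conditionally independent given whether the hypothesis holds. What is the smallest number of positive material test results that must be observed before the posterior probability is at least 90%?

Prior odds = 0.165/0.835 = 33/167.
False-positive rate = 1 − 0.85 = 0.15; likelihood ratio of a positive = 0.75/0.15 = 5.
Target posterior odds = 0.9/0.1 = 9.
Need (33/167) × 5ⁿ ≥ 9, i.e. 5ⁿ ≥ 501/11.
5² = 25 falls short of 501/11 but 5³ = 125 reaches it, so n = 3.

3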